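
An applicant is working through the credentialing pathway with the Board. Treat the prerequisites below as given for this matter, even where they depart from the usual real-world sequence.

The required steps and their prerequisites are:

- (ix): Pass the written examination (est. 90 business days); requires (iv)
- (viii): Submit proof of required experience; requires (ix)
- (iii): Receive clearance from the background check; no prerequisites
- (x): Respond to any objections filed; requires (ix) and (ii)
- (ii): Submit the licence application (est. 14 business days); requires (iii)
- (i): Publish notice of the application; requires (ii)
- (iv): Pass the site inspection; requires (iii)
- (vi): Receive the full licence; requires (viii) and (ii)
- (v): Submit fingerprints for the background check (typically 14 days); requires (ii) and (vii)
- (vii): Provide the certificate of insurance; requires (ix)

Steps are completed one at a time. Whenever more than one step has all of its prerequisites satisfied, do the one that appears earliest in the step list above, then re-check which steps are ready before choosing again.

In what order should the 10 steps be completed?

Only (iii) has no prerequisites, so it is first.
Ready: (ii) and (iv). (ii) is listed earlier → (ii).
Ready: (i) and (iv). (i) is listed earlier → (i).
(iv) needed (iii), now all done → (iv).
(ix) is the only step now ready → (ix).
Now (viii), (x) and (vii) have their prerequisites met. (viii) is listed earlier, so (viii) next.
Now (x), (vi) and (vii) have their prerequisites met. (x) is listed earlier, so (x) next.
Now (vi) and (vii) have their prerequisites met. (vi) is listed earlier, so (vi) next.
(vii) needed (ix), now all done → (vii).
(v) needed (ii) and (vii), now all done → (v).

(iii), (ii), (i), (iv), (ix), (viii), (x), (vi), (vii), (v)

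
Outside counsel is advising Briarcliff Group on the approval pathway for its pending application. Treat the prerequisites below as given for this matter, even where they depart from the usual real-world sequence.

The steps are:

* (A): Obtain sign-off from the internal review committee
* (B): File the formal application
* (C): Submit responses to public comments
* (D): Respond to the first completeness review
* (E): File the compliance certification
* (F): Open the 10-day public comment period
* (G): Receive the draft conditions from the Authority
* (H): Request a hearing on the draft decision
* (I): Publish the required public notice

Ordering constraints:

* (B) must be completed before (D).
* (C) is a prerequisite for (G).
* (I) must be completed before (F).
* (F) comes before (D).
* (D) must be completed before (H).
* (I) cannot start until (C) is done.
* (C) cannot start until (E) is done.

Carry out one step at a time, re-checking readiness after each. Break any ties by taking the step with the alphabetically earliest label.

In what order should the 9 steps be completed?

(A), (B) and (E) have no prerequisites; (A) has the earlier label, so (A) is first.
Ready: (B) and (E). (B) has the earlier label → (B).
That leaves (E) as the only ready step → (E).
That leaves (C) as the only ready step → (C).
Now (G) and (I) have their prerequisites met. (G) has the earlier label, so (G) next.
Next only (I) has its prerequisites met → (I).
(F) needed (I), now all done → (F).
(D) needed (B) and (F), now all done → (D).
That leaves (H) as the only ready step → (H).

(A), (B), (E), (C), (G), (I), (F), (D), (H)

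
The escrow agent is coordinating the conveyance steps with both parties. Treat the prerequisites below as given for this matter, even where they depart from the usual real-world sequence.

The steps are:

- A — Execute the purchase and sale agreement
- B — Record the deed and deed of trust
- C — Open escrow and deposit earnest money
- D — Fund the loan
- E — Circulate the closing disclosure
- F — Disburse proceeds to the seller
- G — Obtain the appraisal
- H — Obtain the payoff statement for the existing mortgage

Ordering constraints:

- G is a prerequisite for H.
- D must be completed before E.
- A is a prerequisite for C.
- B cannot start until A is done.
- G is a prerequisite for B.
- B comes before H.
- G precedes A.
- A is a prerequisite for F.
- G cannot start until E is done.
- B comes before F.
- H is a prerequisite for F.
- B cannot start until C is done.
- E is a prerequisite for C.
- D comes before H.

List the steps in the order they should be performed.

D has no prerequisites → D first.
E is the only step now ready → E.
G needed E, now all done → G.
That leaves A as the only ready step → A.
That leaves C as the only ready step → C.
Next only B has its prerequisites met → B.
H needed B, D and G, now all done → H.
F needed A, B and H, now all done → F.

D, E, G, A, C, B, H, F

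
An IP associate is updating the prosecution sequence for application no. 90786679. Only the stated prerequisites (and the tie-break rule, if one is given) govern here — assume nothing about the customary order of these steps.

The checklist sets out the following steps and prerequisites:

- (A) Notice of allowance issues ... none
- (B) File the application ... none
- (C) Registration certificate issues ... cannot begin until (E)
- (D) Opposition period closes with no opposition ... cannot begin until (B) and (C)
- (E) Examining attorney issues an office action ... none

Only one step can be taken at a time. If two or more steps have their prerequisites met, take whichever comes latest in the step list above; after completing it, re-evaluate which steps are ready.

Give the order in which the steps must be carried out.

(E) (C) (B) (D) (A)

(E), (B) and (A) have no prerequisites; (E) is listed later, so (E) is first.
Now (C), (B) and (A) have their prerequisites met. (C) is listed later, so (C) next.
Now (B) and (A) have their prerequisites met. (B) is listed later, so (B) next.
Ready: (D) and (A). (D) is listed later → (D).
Next only (A) has its prerequisites met → (A).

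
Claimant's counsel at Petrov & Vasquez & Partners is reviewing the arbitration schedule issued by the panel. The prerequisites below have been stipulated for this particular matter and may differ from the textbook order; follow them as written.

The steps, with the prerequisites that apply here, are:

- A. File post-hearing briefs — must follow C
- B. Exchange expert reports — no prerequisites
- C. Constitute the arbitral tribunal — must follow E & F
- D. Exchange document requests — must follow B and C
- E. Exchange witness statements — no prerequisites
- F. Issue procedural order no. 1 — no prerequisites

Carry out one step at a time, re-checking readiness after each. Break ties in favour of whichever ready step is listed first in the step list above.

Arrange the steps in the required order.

B → E → F → C → A → D

Nothing is required for B, E and F. B is listed earlier → B first.
Ready: E and F. E is listed earlier → E.
Next only F has its prerequisites met → F.
Next only C has its prerequisites met → C.
Ready: A and D. A is listed earlier → A.
D needed B and C, now all done → D.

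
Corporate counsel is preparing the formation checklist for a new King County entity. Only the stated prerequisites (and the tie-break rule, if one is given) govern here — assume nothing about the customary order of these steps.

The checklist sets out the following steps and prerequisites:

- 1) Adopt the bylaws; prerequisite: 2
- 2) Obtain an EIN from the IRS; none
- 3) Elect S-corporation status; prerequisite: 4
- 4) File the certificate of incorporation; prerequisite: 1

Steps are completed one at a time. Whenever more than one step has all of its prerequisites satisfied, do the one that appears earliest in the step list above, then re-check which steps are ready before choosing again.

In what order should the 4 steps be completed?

2 1 4 3

Only 2 has no prerequisites, so it is first.
1 is the only step now ready → 1.
4 needed 1, now all done → 4.
3 needed 4, now all done → 3.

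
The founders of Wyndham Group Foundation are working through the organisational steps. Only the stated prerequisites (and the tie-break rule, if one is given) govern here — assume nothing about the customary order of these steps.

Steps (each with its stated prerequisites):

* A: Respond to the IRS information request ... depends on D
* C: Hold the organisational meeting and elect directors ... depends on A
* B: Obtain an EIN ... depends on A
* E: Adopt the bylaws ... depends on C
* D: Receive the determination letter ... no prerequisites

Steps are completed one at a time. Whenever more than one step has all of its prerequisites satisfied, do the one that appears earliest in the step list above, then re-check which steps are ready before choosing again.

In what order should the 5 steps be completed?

Only D has no prerequisites, so it is first.
A needed D, now all done → A.
C and B are both available; C is listed earlier → C.
E now also ready, so the ready set is {B, E}; B is listed earlier → B.
That leaves E as the only ready step → E.

D, A, C, B, E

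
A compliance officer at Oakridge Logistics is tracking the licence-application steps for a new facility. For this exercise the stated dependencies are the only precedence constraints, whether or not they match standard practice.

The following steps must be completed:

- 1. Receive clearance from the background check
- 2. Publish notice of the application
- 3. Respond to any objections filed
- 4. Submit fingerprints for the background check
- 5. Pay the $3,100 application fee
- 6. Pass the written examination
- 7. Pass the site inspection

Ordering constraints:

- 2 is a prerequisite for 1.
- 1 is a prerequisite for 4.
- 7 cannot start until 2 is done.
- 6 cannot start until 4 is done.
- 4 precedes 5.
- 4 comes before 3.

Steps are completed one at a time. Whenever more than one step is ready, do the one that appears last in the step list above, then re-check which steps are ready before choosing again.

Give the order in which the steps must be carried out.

2 7 1 4 6 5 3

Only 2 has no prerequisites, so it is first.
Ready: 7 and 1. 7 is listed later → 7.
1 needed 2, now all done → 1.
That leaves 4 as the only ready step → 4.
Ready: 6, 5 and 3. 6 is listed later → 6.
Now 5 and 3 have their prerequisites met. 5 is listed later, so 5 next.
3 needed 4, now all done → 3.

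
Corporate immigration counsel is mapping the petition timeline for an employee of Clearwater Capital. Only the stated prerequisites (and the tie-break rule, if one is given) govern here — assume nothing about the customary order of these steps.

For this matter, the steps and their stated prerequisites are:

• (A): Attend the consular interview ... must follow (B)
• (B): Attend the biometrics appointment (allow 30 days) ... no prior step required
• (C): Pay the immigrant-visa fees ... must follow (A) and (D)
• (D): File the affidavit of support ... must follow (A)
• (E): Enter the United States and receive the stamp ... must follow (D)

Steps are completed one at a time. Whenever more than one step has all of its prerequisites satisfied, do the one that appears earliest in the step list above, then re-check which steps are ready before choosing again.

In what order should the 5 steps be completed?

(B) is the only step with nothing outstanding, so it goes first.
(A) needed (B), now all done → (A).
Next only (D) has its prerequisites met → (D).
Ready: (C) and (E). (C) is listed earlier → (C).
Next only (E) has its prerequisites met → (E).

(B), (A), (D), (C), (E)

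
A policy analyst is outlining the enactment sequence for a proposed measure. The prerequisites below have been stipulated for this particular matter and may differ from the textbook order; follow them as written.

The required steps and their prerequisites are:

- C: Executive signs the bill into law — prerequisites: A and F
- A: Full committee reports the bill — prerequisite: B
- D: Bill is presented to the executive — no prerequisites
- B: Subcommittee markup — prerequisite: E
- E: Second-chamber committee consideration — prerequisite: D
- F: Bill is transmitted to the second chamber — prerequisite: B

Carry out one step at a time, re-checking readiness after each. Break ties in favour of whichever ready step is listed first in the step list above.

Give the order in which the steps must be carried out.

D, E, B, A, F, C

D is the only step with nothing outstanding, so it goes first.
E is the only step now ready → E.
B is the only step now ready → B.
Ready: A and F. A is listed earlier → A.
That leaves F as the only ready step → F.
Next only C has its prerequisites met → C.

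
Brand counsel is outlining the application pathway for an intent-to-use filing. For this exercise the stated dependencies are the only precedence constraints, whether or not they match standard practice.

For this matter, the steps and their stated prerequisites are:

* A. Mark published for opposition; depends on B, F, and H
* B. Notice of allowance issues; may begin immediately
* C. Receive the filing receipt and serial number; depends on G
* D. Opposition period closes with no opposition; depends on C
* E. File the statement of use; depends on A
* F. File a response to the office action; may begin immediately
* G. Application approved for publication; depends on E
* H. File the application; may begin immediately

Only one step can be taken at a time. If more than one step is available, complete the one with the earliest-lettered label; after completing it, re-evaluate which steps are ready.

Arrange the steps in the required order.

B, F, H, A, E, G, C, D

B, F and H have no prerequisites; B has the earlier label, so B is first.
Now F and H have their prerequisites met. F has the earlier label, so F next.
H is the only step now ready → H.
A is the only step now ready → A.
Next only E has its prerequisites met → E.
G is the only step now ready → G.
C needed G, now all done → C.
D needed C, now all done → D.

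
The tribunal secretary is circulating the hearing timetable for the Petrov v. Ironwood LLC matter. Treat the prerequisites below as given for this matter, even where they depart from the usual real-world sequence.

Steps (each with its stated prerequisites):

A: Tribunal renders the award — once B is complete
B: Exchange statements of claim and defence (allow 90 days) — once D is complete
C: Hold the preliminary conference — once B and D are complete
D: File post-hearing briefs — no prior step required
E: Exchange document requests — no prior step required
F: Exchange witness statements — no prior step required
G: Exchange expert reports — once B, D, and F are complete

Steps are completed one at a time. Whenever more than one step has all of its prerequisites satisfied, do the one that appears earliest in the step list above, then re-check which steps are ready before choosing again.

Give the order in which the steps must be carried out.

D B A C E F G

D, E and F have no prerequisites; D is listed earlier, so D is first.
B now also ready, so the ready set is {B, E, F}; B is listed earlier → B.
Ready: A, C, E and F. A is listed earlier → A.
Ready: C, E and F. C is listed earlier → C.
E and F are both available; E is listed earlier → E.
Next only F has its prerequisites met → F.
G is the only step now ready → G.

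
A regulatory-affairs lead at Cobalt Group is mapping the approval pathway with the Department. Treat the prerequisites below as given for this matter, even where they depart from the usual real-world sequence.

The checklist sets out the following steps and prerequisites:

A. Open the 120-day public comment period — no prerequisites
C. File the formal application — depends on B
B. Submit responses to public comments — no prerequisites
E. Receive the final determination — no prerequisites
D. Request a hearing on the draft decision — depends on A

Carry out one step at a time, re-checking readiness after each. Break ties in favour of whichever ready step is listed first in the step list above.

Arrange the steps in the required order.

A, B, C, E, D

A, B and E have no prerequisites; A is listed earlier, so A is first.
Ready: B, E and D. B is listed earlier → B.
C now also ready, so the ready set is {C, E, D}; C is listed earlier → C.
E and D are both available; E is listed earlier → E.
D needed A, now all done → D.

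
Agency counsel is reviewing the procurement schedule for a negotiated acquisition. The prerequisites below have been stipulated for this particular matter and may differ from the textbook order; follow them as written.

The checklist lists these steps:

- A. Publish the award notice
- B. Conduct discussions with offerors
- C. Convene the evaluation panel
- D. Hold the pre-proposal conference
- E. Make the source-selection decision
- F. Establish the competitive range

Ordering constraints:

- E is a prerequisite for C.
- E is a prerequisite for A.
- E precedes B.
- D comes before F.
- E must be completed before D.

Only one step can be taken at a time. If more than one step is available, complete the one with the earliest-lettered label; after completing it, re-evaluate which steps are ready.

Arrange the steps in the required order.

E has no prerequisites → E first.
Ready: A, B, C and D. A has the earlier label → A.
B, C and D are all available; B has the earlier label → B.
Ready: C and D. C has the earlier label → C.
D needed E, now all done → D.
F needed D, now all done → F.

E → A → B → C → D → F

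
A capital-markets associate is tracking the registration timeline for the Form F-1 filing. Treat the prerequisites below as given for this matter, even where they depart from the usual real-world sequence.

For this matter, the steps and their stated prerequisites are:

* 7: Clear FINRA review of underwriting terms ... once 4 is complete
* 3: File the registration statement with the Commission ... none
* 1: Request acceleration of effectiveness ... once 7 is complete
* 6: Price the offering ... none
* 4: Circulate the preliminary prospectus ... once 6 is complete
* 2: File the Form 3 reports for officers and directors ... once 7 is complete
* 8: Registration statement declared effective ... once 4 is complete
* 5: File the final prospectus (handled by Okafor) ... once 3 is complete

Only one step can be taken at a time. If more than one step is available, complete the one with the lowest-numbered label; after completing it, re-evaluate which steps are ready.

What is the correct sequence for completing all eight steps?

3 → 5 → 6 → 4 → 7 → 1 → 2 → 8

Nothing is required for 3 and 6. 3 has the earlier label → 3 first.
Now 5 and 6 have their prerequisites met. 5 has the earlier label, so 5 next.
Next only 6 has its prerequisites met → 6.
4 needed 6, now all done → 4.
Ready: 7 and 8. 7 has the earlier label → 7.
1 and 2 now also ready, so the ready set is {1, 2, 8}; 1 has the earlier label → 1.
Ready: 2 and 8. 2 has the earlier label → 2.
8 needed 4, now all done → 8.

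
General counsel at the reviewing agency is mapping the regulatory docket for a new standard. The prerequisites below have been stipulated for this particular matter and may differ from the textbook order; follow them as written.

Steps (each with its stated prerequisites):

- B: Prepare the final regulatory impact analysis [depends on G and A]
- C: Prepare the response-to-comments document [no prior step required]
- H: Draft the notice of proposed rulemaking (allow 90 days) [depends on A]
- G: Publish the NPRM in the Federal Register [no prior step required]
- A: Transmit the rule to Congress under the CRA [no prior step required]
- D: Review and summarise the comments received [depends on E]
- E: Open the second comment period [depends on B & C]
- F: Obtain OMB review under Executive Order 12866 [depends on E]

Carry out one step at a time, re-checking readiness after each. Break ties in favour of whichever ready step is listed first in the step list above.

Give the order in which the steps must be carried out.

C, G and A have no prerequisites; C is listed earlier, so C is first.
Now G and A have their prerequisites met. G is listed earlier, so G next.
That leaves A as the only ready step → A.
Ready: B and H. B is listed earlier → B.
Ready: H and E. H is listed earlier → H.
That leaves E as the only ready step → E.
Now D and F have their prerequisites met. D is listed earlier, so D next.
Next only F has its prerequisites met → F.

C, G, A, B, H, E, D, F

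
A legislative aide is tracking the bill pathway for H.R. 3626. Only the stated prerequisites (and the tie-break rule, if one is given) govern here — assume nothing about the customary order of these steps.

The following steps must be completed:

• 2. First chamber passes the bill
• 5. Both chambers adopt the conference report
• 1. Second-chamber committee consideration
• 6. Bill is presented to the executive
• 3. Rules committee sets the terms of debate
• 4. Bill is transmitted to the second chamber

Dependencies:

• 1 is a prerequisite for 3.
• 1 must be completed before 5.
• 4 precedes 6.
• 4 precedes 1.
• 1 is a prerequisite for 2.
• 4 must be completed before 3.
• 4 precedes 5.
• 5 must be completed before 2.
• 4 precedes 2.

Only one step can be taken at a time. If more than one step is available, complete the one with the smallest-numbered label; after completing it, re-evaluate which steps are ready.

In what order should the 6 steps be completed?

4, 1, 3, 5, 2, 6

Only 4 has no prerequisites, so it is first.
Now 1 and 6 have their prerequisites met. 1 has the earlier label, so 1 next.
3, 5 and 6 are all available; 3 has the earlier label → 3.
5 and 6 are both available; 5 has the earlier label → 5.
2 and 6 are both available; 2 has the earlier label → 2.
6 needed 4, now all done → 6.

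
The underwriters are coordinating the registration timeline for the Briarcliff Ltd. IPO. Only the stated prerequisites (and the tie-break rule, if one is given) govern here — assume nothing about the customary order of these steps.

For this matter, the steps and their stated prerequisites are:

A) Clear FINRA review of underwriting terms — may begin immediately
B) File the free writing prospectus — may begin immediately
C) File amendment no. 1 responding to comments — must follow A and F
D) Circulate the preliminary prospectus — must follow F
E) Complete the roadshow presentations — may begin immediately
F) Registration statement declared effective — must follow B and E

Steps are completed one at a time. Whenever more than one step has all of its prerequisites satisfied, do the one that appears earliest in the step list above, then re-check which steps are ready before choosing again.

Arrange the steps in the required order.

A, B and E have no prerequisites; A is listed earlier, so A is first.
Now B and E have their prerequisites met. B is listed earlier, so B next.
Next only E has its prerequisites met → E.
F is the only step now ready → F.
C and D are both available; C is listed earlier → C.
D needed F, now all done → D.

A B E F C D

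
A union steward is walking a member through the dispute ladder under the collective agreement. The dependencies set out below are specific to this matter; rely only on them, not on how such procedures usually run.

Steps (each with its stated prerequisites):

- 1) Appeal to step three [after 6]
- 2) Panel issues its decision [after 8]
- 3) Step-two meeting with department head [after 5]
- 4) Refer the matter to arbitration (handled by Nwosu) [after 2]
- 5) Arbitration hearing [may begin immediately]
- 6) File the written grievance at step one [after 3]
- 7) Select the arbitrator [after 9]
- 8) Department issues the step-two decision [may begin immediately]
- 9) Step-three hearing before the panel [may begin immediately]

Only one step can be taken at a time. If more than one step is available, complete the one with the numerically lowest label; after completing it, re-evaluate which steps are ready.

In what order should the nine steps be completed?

5, 8 and 9 have no prerequisites; 5 has the earlier label, so 5 is first.
3, 8 and 9 are all available; 3 has the earlier label → 3.
6, 8 and 9 are all available; 6 has the earlier label → 6.
Ready: 1, 8 and 9. 1 has the earlier label → 1.
8 and 9 are both available; 8 has the earlier label → 8.
Now 2 and 9 have their prerequisites met. 2 has the earlier label, so 2 next.
4 now also ready, so the ready set is {4, 9}; 4 has the earlier label → 4.
That leaves 9 as the only ready step → 9.
Next only 7 has its prerequisites met → 7.

5, 3, 6, 1, 8, 2, 4, 9, 7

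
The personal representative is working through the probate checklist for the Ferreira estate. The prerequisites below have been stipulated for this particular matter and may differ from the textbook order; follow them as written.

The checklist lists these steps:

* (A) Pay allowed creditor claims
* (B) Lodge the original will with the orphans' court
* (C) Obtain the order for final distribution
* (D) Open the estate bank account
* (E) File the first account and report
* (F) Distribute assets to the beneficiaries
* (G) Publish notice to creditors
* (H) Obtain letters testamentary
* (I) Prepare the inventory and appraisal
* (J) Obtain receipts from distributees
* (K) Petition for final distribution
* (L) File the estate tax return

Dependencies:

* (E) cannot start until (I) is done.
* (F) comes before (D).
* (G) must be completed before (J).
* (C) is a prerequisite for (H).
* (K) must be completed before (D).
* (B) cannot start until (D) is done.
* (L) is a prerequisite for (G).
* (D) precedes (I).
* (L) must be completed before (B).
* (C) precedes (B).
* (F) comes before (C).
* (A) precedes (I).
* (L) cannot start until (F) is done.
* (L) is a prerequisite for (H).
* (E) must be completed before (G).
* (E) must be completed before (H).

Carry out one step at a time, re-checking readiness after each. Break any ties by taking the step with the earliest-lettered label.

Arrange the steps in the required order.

(A) → (F) → (C) → (K) → (D) → (I) → (E) → (L) → (B) → (G) → (H) → (J)

Nothing is required for (A), (F) and (K). (A) has the earlier label → (A) first.
Ready: (F) and (K). (F) has the earlier label → (F).
(C) and (L) now also ready, so the ready set is {(C), (K), (L)}; (C) has the earlier label → (C).
(K) and (L) are both available; (K) has the earlier label → (K).
Now (D) and (L) have their prerequisites met. (D) has the earlier label, so (D) next.
Ready: (I) and (L). (I) has the earlier label → (I).
(E) now also ready, so the ready set is {(E), (L)}; (E) has the earlier label → (E).
Next only (L) has its prerequisites met → (L).
(B), (G) and (H) are all available; (B) has the earlier label → (B).
Now (G) and (H) have their prerequisites met. (G) has the earlier label, so (G) next.
(H) and (J) are both available; (H) has the earlier label → (H).
(J) needed (G), now all done → (J).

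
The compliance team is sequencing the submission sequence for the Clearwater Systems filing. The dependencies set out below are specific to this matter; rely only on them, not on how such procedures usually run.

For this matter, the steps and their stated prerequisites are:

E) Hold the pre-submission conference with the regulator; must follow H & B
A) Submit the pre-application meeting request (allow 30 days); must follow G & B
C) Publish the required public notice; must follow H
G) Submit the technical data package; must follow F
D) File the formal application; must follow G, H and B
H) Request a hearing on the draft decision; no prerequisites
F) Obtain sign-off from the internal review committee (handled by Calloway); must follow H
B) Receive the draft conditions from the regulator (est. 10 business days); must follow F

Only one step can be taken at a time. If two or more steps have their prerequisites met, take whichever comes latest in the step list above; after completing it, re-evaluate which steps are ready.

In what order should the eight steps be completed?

H is the only step with nothing outstanding, so it goes first.
F and C are both available; F is listed later → F.
Now B, G and C have their prerequisites met. B is listed later, so B next.
Ready: G, C and E. G is listed later → G.
D, C, A and E are all available; D is listed later → D.
Ready: C, A and E. C is listed later → C.
A and E are both available; A is listed later → A.
That leaves E as the only ready step → E.

H F B G D C A E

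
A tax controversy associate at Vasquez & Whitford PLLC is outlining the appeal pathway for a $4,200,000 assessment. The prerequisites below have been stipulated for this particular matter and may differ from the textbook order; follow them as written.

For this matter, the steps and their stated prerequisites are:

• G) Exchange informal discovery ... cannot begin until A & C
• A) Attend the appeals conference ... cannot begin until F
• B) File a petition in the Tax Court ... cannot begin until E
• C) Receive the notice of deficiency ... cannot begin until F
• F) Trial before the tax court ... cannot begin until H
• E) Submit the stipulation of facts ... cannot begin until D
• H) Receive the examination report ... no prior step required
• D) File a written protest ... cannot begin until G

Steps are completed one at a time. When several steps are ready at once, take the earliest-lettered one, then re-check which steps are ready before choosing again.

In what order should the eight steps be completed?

H, F, A, C, G, D, E, B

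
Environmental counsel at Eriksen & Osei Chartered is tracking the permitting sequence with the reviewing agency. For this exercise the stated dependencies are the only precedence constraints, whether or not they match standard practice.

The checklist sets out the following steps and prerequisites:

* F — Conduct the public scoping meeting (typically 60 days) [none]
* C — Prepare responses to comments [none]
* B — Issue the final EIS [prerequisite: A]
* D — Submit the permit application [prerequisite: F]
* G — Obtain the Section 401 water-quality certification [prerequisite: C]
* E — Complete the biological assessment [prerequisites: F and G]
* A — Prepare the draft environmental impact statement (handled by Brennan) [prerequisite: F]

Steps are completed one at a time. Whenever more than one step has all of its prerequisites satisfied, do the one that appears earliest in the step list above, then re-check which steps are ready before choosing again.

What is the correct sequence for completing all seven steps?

F C D G E A B

F and C have no prerequisites; F is listed earlier, so F is first.
D and A now also ready, so the ready set is {C, D, A}; C is listed earlier → C.
G now also ready, so the ready set is {D, G, A}; D is listed earlier → D.
G and A are both available; G is listed earlier → G.
E now also ready, so the ready set is {E, A}; E is listed earlier → E.
A needed F, now all done → A.
B is the only step now ready → B.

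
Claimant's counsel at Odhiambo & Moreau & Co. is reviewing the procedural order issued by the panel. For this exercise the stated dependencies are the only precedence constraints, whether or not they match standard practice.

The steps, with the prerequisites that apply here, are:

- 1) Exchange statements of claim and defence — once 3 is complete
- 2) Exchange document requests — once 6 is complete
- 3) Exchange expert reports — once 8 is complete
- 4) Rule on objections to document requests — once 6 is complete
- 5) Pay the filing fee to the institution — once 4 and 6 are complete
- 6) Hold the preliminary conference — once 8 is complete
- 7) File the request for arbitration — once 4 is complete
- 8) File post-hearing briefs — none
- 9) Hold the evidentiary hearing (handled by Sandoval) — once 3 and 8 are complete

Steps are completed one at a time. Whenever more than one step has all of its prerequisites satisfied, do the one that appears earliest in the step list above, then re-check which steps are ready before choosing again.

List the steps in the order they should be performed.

8, 3, 1, 6, 2, 4, 5, 7, 9

Only 8 has no prerequisites, so it is first.
Ready: 3 and 6. 3 is listed earlier → 3.
Ready: 1, 6 and 9. 1 is listed earlier → 1.
Ready: 6 and 9. 6 is listed earlier → 6.
2 and 4 now also ready, so the ready set is {2, 4, 9}; 2 is listed earlier → 2.
Now 4 and 9 have their prerequisites met. 4 is listed earlier, so 4 next.
5, 7 and 9 are all available; 5 is listed earlier → 5.
7 and 9 are both available; 7 is listed earlier → 7.
9 needed 3 and 8, now all done → 9.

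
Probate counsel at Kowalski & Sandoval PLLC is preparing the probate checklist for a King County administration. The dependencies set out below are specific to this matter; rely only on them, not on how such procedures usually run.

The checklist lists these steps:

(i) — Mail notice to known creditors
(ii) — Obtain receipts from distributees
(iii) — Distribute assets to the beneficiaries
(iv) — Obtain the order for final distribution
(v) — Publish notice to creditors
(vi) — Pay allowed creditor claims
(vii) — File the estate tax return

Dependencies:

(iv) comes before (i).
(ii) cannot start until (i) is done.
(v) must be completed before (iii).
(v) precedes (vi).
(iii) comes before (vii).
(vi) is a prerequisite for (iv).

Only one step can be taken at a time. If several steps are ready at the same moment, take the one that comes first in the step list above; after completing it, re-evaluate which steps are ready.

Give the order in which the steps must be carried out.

(v) has no prerequisites → (v) first.
(iii) and (vi) are both available; (iii) is listed earlier → (iii).
(vi) and (vii) are both available; (vi) is listed earlier → (vi).
Ready: (iv) and (vii). (iv) is listed earlier → (iv).
(i) now also ready, so the ready set is {(i), (vii)}; (i) is listed earlier → (i).
Ready: (ii) and (vii). (ii) is listed earlier → (ii).
That leaves (vii) as the only ready step → (vii).

(v) → (iii) → (vi) → (iv) → (i) → (ii) → (vii)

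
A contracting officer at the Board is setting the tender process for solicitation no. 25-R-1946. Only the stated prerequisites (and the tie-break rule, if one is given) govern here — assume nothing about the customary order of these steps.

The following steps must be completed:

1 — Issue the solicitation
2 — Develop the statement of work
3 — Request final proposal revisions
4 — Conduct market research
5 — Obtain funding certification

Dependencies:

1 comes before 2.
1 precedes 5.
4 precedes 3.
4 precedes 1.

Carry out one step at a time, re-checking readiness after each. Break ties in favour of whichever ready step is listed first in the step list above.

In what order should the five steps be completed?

4 1 2 3 5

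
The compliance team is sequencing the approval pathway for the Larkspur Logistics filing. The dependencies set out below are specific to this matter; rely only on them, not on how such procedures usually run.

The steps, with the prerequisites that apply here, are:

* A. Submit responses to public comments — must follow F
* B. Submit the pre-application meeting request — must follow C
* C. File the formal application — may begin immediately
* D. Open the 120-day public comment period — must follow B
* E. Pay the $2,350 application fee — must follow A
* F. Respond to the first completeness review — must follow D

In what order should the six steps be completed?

C is the only step with nothing outstanding, so it goes first.
That leaves B as the only ready step → B.
D needed B, now all done → D.
F is the only step now ready → F.
A needed F, now all done → A.
E needed A, now all done → E.

C B D F A E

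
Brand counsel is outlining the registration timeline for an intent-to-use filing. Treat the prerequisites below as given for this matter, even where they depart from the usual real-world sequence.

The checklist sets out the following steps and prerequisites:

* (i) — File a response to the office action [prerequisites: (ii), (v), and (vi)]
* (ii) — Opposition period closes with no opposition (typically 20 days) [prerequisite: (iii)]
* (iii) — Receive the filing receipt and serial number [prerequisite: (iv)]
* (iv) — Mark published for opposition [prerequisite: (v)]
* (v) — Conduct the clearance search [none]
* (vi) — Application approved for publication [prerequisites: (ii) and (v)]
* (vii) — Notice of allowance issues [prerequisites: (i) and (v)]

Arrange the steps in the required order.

(v) (iv) (iii) (ii) (vi) (i) (vii)

(v) has no prerequisites → (v) first.
(iv) needed (v), now all done → (iv).
(iii) needed (iv), now all done → (iii).
(ii) needed (iii), now all done → (ii).
(vi) is the only step now ready → (vi).
Next only (i) has its prerequisites met → (i).
(vii) is the only step now ready → (vii).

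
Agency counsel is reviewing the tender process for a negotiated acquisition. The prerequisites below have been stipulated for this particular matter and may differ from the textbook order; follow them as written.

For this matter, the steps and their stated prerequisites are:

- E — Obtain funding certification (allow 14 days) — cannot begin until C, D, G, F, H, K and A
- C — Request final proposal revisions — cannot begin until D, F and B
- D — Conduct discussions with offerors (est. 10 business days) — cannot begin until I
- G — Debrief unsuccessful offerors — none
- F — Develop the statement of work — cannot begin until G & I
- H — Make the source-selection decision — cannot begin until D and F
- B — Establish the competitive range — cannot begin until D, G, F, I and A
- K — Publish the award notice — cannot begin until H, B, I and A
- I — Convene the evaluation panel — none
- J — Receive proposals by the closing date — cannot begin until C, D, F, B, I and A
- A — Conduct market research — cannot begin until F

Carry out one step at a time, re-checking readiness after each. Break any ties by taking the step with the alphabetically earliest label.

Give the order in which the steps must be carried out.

G and I have no prerequisites; G has the earlier label, so G is first.
Next only I has its prerequisites met → I.
D and F are both available; D has the earlier label → D.
F is the only step now ready → F.
Now A and H have their prerequisites met. A has the earlier label, so A next.
Now B and H have their prerequisites met. B has the earlier label, so B next.
Now C and H have their prerequisites met. C has the earlier label, so C next.
J now also ready, so the ready set is {H, J}; H has the earlier label → H.
Now J and K have their prerequisites met. J has the earlier label, so J next.
K needed A, B, H and I, now all done → K.
That leaves E as the only ready step → E.

G → I → D → F → A → B → C → H → J → K → E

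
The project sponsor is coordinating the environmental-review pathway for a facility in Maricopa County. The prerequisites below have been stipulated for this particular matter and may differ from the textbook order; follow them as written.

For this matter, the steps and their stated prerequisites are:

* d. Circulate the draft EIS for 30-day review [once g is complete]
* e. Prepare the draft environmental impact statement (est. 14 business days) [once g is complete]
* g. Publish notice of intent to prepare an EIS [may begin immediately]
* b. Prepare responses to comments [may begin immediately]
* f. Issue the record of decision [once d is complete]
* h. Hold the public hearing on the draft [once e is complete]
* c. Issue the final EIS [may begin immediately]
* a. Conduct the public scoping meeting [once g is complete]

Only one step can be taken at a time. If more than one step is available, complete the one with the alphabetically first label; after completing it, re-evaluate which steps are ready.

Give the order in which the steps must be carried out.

b, c, g, a, d, e, f, h

Nothing is required for b, c and g. b has the earlier label → b first.
Ready: c and g. c has the earlier label → c.
Next only g has its prerequisites met → g.
Now a, d and e have their prerequisites met. a has the earlier label, so a next.
Now d and e have their prerequisites met. d has the earlier label, so d next.
f now also ready, so the ready set is {e, f}; e has the earlier label → e.
Now f and h have their prerequisites met. f has the earlier label, so f next.
That leaves h as the only ready step → h.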